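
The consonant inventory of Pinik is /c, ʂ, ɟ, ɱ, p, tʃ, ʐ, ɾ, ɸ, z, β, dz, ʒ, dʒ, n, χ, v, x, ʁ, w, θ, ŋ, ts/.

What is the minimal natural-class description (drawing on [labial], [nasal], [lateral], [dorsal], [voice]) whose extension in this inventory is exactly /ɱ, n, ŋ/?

[+nasal]

The target set is precisely the extension of [+nasal] in this inventory.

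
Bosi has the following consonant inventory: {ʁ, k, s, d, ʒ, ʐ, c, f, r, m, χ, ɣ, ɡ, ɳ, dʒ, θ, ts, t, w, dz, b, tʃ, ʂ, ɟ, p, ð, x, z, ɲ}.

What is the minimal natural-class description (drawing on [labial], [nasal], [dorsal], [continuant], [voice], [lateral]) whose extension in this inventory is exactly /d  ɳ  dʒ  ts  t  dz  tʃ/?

The class [-continuant], [-labial], [-dorsal] has exactly /d, ɳ, dʒ, ts, t, dz, tʃ/ as its extension in this inventory. No smaller conjunction from the listed features achieves this: [-labial, -dorsal] alone would also admit /s, ʒ, ʐ, r, …/; [-continuant, -dorsal] alone would also admit /m, b, p/; [-continuant, -labial] alone would also admit /k, c, ɡ, ɟ, …/; and checking the remaining two-feature bundles turns up none with this extension.

[-continuant, -labial, -dorsal]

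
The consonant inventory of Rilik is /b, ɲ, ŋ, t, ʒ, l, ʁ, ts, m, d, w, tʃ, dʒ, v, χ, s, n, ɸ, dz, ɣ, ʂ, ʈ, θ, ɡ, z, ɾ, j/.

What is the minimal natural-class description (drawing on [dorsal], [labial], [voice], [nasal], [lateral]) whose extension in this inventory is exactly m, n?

/m, n/ are all [+nasal], [−dorsal], and no other segment in the inventory matches both values. Dropping any one of them over-generates: [−dorsal] alone would also admit /b, t, ʒ, l, …/; [+nasal] alone would also admit /ɲ, ŋ/. No other single listed feature picks out exactly this set either, so fewer than two features will not do.

[+nasal, −dorsal]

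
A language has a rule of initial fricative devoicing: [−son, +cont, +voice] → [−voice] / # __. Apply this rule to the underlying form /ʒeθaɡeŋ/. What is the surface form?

[ʃeθaɡeŋ]

The only segment in the rule's environment that also matches [−son, +cont, +voice] is /ʒ/. Applying [−voice] turns the voiced postalveolar fricative into /ʃ/ (voiceless postalveolar fricative), giving [ʃeθaɡeŋ].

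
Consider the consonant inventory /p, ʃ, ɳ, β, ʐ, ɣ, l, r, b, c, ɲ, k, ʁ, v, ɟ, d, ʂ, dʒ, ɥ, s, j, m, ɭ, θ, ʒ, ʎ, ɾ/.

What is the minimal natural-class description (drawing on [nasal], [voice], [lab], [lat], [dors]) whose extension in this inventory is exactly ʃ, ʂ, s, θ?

[−voice, −lab, −dors]

/ʃ, ʂ, s, θ/ are all [−voice], [−labial], [−dorsal], and no other segment in the inventory matches all three values. Dropping any one of them over-generates: [−labial, −dorsal] alone would also admit /ɳ, ʐ, l, r, …/; [−voice, −dorsal] alone would also admit /p/; [−voice, −labial] alone would also admit /c, k/. No other combination of two listed features picks out exactly this set either, so fewer than three features will not do.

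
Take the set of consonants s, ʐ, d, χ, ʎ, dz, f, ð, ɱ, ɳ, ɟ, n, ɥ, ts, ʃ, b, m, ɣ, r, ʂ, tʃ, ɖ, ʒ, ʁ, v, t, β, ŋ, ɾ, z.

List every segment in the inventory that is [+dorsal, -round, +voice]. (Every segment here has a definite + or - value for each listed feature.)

Eliminate segments failing any feature: /s, ʐ, d, dz, f, ð, ɱ, ɳ, n, ts, ʃ, b, m, r, ʂ, tʃ, ɖ, ʒ, v, t, β, ɾ, z/ are [-dorsal]; /χ/ is [-voice]; /ɥ/ is [+round]. The remaining /ʎ, ɟ, ɣ, ʁ, ŋ/ satisfy [+dorsal], [-round], [+voice].

ʎ, ɟ, ɣ, ʁ, ŋ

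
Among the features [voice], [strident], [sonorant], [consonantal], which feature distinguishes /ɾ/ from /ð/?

The two segments share [+voice], [-strident], [+consonantal]. The only feature from the list on which they differ: /ɾ/ is [+sonorant] while /ð/ is [-sonorant].

[sonorant]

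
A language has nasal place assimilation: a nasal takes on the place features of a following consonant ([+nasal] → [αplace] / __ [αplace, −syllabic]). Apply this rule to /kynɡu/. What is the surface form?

In /kynɡu/, the nasal /n/ precedes /ɡ/, which is [+dorsal]. The nasal assimilates in place, becoming the [+dorsal] nasal /ŋ/. The surface form is [kyŋɡu].

[kyŋɡu]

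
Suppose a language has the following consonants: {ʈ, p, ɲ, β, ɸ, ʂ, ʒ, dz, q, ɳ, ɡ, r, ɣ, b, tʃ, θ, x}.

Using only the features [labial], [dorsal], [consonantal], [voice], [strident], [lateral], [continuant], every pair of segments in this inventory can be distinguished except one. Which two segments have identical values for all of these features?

/ɡ/ (voiced velar stop) and /ɲ/ (palatal nasal) are both [-labial], [+dorsal], [+consonantal], [+voice], [-strident], [-lateral], [-continuant], so none of the listed features separates them. (They do differ in [sonorant], [nasal] and [back], which are not among the given features.) Every other pair in the inventory differs on at least one listed feature.

ɡ, ɲ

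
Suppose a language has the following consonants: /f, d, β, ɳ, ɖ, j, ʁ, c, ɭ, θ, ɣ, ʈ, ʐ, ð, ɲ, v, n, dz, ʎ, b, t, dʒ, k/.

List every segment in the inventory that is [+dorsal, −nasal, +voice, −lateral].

Among the inventory, the [+dorsal] segments are /j, ʁ, c, ɣ, ɲ, ʎ, k/.
Within that set, [−nasal] gives /j, ʁ, c, ɣ, ʎ, k/.
Of those, [+voice] gives /j, ʁ, ɣ, ʎ/.
Among these, [−lateral] leaves /j, ʁ, ɣ/.

j, ʁ, ɣ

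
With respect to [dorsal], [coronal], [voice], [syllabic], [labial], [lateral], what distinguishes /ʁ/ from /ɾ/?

The two segments share [+voice], [−syllabic], [−labial], [−lateral]. The only features from the list on which they differ: /ʁ/ is [−coronal] while /ɾ/ is [+coronal]; /ʁ/ is [+dorsal] while /ɾ/ is [−dorsal].

[coronal], [dorsal]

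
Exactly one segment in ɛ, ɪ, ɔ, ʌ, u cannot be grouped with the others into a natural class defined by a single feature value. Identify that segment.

/ɪ, ʌ, ɔ, ɛ/ are all [−tense], but /u/ (high back rounded tense vowel) is [+tense]. No other single segment can be removed to leave a set sharing one feature value that the removed segment lacks, so /u/ is the odd one out.

u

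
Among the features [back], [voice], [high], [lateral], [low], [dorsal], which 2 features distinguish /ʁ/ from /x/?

[voice], [high]

/ʁ/ is the voiced uvular fricative and /x/ is the voiceless velar fricative. Both are [+back], [-lateral], [-low], [+dorsal]. /ʁ/ is [+voice] while /x/ is [-voice]; /ʁ/ is [-high] while /x/ is [+high], so the distinguishing features are [voice], [high].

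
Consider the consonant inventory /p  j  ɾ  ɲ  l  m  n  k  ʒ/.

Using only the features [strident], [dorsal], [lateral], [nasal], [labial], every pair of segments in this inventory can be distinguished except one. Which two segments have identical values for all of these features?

k, j

Both /k/ and /j/ are [-strident], [+dorsal], [-lateral], [-nasal], [-labial]. Since the list omits [sonorant], [voice], [continuant] and [back] — which do distinguish the voiceless velar stop from the palatal glide — this pair collapses; all other pairs remain distinct.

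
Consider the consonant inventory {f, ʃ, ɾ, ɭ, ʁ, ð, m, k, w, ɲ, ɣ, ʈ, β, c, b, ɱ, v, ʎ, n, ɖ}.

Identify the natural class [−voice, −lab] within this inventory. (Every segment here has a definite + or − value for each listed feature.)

Eliminate segments failing any feature: /f/ is [+labial]; /ɾ, ɭ, ʁ, ð, m, w, ɲ, ɣ, β, b, ɱ, v, ʎ, n, ɖ/ are [+voice]. The remaining /ʃ, k, ʈ, c/ satisfy [−voice], [−labial].

ʃ, k, ʈ, c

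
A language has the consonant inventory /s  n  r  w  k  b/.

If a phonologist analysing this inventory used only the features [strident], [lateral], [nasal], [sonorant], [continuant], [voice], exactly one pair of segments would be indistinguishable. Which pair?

w, r

Both /w/ and /r/ are [-strident], [-lateral], [-nasal], [+sonorant], [+continuant], [+voice]. Since the list omits [labial], [round], [coronal] and [dorsal] — which do distinguish the labial-velar glide from the alveolar trill — this pair collapses; all other pairs remain distinct.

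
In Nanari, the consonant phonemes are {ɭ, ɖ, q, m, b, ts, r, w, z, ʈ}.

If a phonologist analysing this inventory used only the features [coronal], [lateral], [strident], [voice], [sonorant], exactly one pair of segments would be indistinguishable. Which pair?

m, w

Both /m/ and /w/ are [−coronal], [−lateral], [−strident], [+voice], [+sonorant]. Since the list omits [nasal], [continuant], [round] and [dorsal] — which do distinguish the bilabial nasal from the labial-velar glide — this pair collapses; all other pairs remain distinct.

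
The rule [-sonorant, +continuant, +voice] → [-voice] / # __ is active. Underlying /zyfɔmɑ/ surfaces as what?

/z/ satisfies [-sonorant, +continuant, +voice] and sits in # __. The [-voice] counterpart of the voiced alveolar fricative is /s/. Other segments in /zyfɔmɑ/ either fail the structural description or are not in the environment, so the surface form is [syfɔmɑ].

[syfɔmɑ]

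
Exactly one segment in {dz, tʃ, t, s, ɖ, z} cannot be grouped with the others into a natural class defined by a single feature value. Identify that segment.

tʃ

[distributed] groups all but one: /t, z, dz, ɖ, s/ share [−distributed] while /tʃ/ (voiceless postalveolar affricate) alone is [+distributed]. Removing any other segment would not leave a single-feature class that excludes it.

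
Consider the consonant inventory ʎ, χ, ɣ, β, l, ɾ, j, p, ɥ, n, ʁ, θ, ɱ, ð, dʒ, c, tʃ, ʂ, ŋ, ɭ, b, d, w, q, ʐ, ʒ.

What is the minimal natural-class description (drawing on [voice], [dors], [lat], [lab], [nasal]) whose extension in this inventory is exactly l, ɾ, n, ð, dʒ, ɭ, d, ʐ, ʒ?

[+voice, -lab, -dors]

/l, ɾ, n, ð, dʒ, ɭ, d, ʐ, ʒ/ are all [+voice], [-labial], [-dorsal], and no other segment in the inventory matches all three values. Dropping any one of them over-generates: [-labial, -dorsal] alone would also admit /θ, tʃ, ʂ/; [+voice, -dorsal] alone would also admit /β, ɱ, b/; [+voice, -labial] alone would also admit /ʎ, ɣ, j, ʁ, …/. No other combination of two listed features picks out exactly this set either, so fewer than three features will not do.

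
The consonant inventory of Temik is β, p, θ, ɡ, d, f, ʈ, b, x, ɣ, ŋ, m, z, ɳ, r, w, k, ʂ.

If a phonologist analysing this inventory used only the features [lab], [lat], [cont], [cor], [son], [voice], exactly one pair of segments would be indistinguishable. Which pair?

θ, ʂ

On the given features, /θ/ and /ʂ/ have an identical profile: [−labial], [−lateral], [+continuant], [+coronal], [−sonorant], [−voice]. No other two segments in the inventory coincide on all 6 features. (They do differ in [strident], [anterior] and [distributed], which are not among the given features.)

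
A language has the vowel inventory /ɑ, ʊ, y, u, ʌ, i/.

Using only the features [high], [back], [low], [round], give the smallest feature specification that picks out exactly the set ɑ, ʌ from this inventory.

Every target segment is [−high] and no other inventory member is, so one feature is enough.

[−high]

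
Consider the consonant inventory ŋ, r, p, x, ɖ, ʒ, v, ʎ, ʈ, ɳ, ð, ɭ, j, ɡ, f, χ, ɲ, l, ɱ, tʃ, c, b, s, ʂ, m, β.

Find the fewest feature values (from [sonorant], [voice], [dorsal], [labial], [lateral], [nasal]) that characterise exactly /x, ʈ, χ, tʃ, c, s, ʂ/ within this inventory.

[−voice, −labial]

Every target segment is [−voice], [−labial]; each remaining inventory member fails at least one of these. Each conjunct is needed — [−labial] alone would also admit /ŋ, r, ɖ, ʒ, …/; [−voice] alone would also admit /p, f/ — and no other single listed feature has exactly this extension, so two is the minimum.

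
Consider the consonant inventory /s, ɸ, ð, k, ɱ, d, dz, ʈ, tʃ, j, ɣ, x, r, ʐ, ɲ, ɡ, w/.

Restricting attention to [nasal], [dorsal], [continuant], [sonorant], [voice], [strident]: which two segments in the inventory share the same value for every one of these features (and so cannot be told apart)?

On the given features, /j/ and /w/ have an identical profile: [-nasal], [+dorsal], [+continuant], [+sonorant], [+voice], [-strident]. No other two segments in the inventory coincide on all 6 features. (They do differ in [labial], [round] and [back], which are not among the given features.)

j, w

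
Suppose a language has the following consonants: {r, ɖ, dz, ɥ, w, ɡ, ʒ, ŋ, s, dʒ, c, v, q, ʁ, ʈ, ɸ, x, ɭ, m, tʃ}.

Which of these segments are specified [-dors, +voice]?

Eliminate segments failing any feature: /ɥ, w, ɡ, ŋ, c, q, ʁ, x/ are [+dorsal]; /s, ʈ, ɸ, tʃ/ are [-voice]. The remaining /r, ɖ, dz, ʒ, dʒ, v, ɭ, m/ satisfy [-dorsal], [+voice].

r, ɖ, dz, ʒ, dʒ, v, ɭ, m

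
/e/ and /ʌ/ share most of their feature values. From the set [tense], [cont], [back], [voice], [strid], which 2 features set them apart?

[back], [tense]

/e/ is the mid front unrounded tense vowel and /ʌ/ is the mid back unrounded lax vowel. Both are [+continuant], [+voice], [-strident]. /e/ is [-back] while /ʌ/ is [+back]; /e/ is [+tense] while /ʌ/ is [-tense], so the distinguishing features are [back], [tense].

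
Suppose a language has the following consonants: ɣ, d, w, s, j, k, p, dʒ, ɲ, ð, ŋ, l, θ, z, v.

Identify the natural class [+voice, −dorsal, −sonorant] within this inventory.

Eliminate segments failing any feature: /ɣ, w, j, ɲ, ŋ/ are [+dorsal]; /s, k, p, θ/ are [−voice]; /l/ is [+sonorant]. The remaining /d, dʒ, ð, z, v/ satisfy [+voice], [−dorsal], [−sonorant].

d, dʒ, ð, z, v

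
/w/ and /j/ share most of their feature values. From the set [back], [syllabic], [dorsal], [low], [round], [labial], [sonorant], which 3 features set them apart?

[labial], [round], [back]

/w/ (labial-velar glide) and /j/ (palatal glide) agree on [−syllabic], [+dorsal], [−low], [+sonorant]. They differ on [labial] (/w/ [+], /j/ [−]), [round] (/w/ [+], /j/ [−]), [back] (/w/ [+], /j/ [−]).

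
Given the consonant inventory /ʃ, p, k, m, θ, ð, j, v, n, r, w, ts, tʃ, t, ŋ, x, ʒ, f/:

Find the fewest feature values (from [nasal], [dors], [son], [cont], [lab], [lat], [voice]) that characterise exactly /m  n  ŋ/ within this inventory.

[+nasal]

The target set is precisely the extension of [+nasal] in this inventory.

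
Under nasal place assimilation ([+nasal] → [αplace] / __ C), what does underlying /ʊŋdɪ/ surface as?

In /ʊŋdɪ/, the nasal /ŋ/ precedes /d/, which is [+coronal]. The nasal assimilates in place, becoming the [+coronal] nasal /n/. The surface form is [ʊndɪ].

[ʊndɪ]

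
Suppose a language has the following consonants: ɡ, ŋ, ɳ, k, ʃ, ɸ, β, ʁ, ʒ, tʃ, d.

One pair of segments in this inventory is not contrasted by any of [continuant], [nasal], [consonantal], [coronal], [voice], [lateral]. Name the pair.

Both /β/ and /ʁ/ are [+continuant], [−nasal], [+consonantal], [−coronal], [+voice], [−lateral]. Since the list omits [labial] and [dorsal] — which do distinguish the voiced bilabial fricative from the voiced uvular fricative — this pair collapses; all other pairs remain distinct.

β, ʁ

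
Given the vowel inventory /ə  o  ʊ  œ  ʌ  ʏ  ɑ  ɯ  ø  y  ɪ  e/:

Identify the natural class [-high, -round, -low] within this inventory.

Checking each segment against [-high], [-round], [-low]: /ə/ (mid central vowel (schwa)), /ʌ/ (mid back unrounded lax vowel), /e/ (mid front unrounded tense vowel) satisfy every feature; every other segment in the inventory fails at least one.

ə, ʌ, e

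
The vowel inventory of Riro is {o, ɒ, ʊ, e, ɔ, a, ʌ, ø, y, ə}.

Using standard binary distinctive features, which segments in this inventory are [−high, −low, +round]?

Checking each segment against [−high], [−low], [+round]: /o/ (mid back rounded tense vowel), /ɔ/ (mid back rounded lax vowel), /ø/ (mid front rounded tense vowel) satisfy every feature; every other segment in the inventory fails at least one.

o, ɔ, ø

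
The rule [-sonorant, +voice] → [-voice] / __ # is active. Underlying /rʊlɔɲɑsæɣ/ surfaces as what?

[rʊlɔɲɑsæx]

/ɣ/ satisfies [-sonorant, +voice] and sits in __ #. The [-voice] counterpart of the voiced velar fricative is /x/. Other segments in /rʊlɔɲɑsæɣ/ either fail the structural description or are not in the environment, so the surface form is [rʊlɔɲɑsæx].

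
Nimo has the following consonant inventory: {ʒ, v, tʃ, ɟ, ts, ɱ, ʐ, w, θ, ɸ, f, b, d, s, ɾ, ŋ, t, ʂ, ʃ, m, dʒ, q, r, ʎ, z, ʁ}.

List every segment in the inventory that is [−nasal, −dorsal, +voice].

Among the inventory, the [−nasal] segments are /ʒ, v, tʃ, ɟ, ts, ʐ, w, θ, ɸ, f, b, d, s, ɾ, t, ʂ, ʃ, dʒ, q, r, ʎ, z, ʁ/.
Intersecting with [−dorsal] gives /ʒ, v, tʃ, ts, ʐ, θ, ɸ, f, b, d, s, ɾ, t, ʂ, ʃ, dʒ, r, z/.
Among these, [+voice] leaves /ʒ, v, ʐ, b, d, ɾ, dʒ, r, z/.

ʒ, v, ʐ, b, d, ɾ, dʒ, r, z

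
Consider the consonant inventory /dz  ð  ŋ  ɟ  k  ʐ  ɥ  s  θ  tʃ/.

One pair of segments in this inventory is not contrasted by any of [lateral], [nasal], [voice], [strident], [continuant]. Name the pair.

ɥ, ð

/ɥ/ (labial-palatal glide) and /ð/ (voiced dental fricative) are both [-lateral], [-nasal], [+voice], [-strident], [+continuant], so none of the listed features separates them. (They do differ in [sonorant], [labial], [round] and [dorsal], which are not among the given features.) Every other pair in the inventory differs on at least one listed feature.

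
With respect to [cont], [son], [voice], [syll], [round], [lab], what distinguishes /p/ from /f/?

/p/ (voiceless bilabial stop) and /f/ (voiceless labiodental fricative) agree on [−sonorant], [−voice], [−syllabic], [−round], [+labial]. They differ on [continuant] (/p/ [−], /f/ [+]).

[continuant]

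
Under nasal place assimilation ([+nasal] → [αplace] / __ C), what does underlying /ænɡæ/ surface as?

In /ænɡæ/, the nasal /n/ precedes /ɡ/, which is [+dorsal]. The nasal assimilates in place, becoming the [+dorsal] nasal /ŋ/. The surface form is [æŋɡæ].

[æŋɡæ]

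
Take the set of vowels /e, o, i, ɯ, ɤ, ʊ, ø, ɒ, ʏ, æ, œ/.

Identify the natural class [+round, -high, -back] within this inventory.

Eliminate segments failing any feature: /e, i, ɯ, ɤ, æ/ are [-round]; /o, ɒ/ are [+back]; /ʊ, ʏ/ are [+high]. The remaining /ø, œ/ satisfy [+round], [-high], [-back].

ø, œ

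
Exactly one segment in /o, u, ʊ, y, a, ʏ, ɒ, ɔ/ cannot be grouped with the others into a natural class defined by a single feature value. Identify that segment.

/o, u, ʏ, ʊ, ɔ, ɒ, y/ are all [+round], but /a/ (low unrounded vowel) is [-round]. No other single segment can be removed to leave a set sharing one feature value that the removed segment lacks, so /a/ is the odd one out.

a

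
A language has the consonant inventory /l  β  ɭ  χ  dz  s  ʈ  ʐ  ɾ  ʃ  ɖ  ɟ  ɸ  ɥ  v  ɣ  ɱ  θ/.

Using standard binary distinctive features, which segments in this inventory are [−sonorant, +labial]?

Eliminate segments failing any feature: /l, ɭ, ɾ, ɥ, ɱ/ are [+sonorant]; /χ, dz, s, ʈ, ʐ, ʃ, ɖ, ɟ, ɣ, θ/ are [−labial]. The remaining /β, ɸ, v/ satisfy [−sonorant], [+labial].

β, ɸ, v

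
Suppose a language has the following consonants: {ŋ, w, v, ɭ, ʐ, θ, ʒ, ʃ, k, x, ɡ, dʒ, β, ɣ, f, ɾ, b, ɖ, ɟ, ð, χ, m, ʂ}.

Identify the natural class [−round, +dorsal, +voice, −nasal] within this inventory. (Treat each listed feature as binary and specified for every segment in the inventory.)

Checking each segment against [−round], [+dorsal], [+voice], [−nasal]: /ɡ/ (voiced velar stop), /ɣ/ (voiced velar fricative), /ɟ/ (voiced palatal stop) satisfy every feature; every other segment in the inventory fails at least one.

ɡ, ɣ, ɟ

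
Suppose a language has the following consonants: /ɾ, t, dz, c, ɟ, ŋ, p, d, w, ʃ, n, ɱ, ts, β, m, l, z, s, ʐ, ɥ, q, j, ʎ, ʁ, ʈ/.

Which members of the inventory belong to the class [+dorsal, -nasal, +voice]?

Among the inventory, the [+dorsal] segments are /c, ɟ, ŋ, w, ɥ, q, j, ʎ, ʁ/.
Then [-nasal] gives /c, ɟ, w, ɥ, q, j, ʎ, ʁ/.
Within that set, [+voice] leaves /ɟ, w, ɥ, j, ʎ, ʁ/.

ɟ, w, ɥ, j, ʎ, ʁ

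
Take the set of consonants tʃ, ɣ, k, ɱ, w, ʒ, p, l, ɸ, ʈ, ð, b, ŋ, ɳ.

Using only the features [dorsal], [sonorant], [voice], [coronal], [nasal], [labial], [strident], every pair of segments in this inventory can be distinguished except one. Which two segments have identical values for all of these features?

/ɸ/ (voiceless bilabial fricative) and /p/ (voiceless bilabial stop) are both [-dorsal], [-sonorant], [-voice], [-coronal], [-nasal], [+labial], [-strident], so none of the listed features separates them. (They do differ in [continuant], which is not among the given features.) Every other pair in the inventory differs on at least one listed feature.

ɸ, p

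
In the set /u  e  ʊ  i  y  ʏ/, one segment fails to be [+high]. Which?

/e/ is the mid front unrounded tense vowel, which is [−high]; the rest — /u, ʊ, y, i, ʏ/ — are [+high].

e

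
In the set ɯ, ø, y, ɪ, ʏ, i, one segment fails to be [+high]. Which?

/ø/ is the mid front rounded tense vowel, which is [−high]; the rest — /ɯ, i, y, ɪ, ʏ/ — are [+high].

ø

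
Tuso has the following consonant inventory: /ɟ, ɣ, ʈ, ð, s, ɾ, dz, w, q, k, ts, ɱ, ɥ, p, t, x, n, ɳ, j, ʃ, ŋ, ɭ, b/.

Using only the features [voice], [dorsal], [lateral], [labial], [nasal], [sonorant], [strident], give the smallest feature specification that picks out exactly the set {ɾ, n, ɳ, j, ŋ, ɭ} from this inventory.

[+sonorant, −labial]

Every target segment is [+sonorant], [−labial]; each remaining inventory member fails at least one of these. Each conjunct is needed — [−labial] alone would also admit /ɟ, ɣ, ʈ, ð, …/; [+sonorant] alone would also admit /w, ɱ, ɥ/ — and no other single listed feature has exactly this extension, so two is the minimum.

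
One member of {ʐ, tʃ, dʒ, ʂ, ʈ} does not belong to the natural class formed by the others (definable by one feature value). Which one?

ʈ

/ʂ, dʒ, tʃ, ʐ/ are all [+strident], but /ʈ/ (voiceless retroflex stop) is [-strident]. No other single segment can be removed to leave a set sharing one feature value that the removed segment lacks, so /ʈ/ is the odd one out.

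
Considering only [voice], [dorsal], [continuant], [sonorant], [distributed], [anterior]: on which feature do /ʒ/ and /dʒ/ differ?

[continuant]

/ʒ/ is the voiced postalveolar fricative and /dʒ/ is the voiced postalveolar affricate. Both are [+voice], [-dorsal], [-sonorant], [+distributed], [-anterior]. /ʒ/ is [+continuant] while /dʒ/ is [-continuant], so the distinguishing feature is [continuant].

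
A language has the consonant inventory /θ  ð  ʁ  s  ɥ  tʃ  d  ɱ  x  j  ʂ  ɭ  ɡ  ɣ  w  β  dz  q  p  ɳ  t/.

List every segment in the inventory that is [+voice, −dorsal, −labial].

ð, d, ɭ, dz, ɳ

First, the [+voice] segments are /ð, ʁ, ɥ, d, ɱ, j, ɭ, ɡ, ɣ, w, β, dz, ɳ/.
Of those, [−dorsal] gives /ð, d, ɱ, ɭ, β, dz, ɳ/.
Among these, [−labial] leaves /ð, d, ɭ, dz, ɳ/.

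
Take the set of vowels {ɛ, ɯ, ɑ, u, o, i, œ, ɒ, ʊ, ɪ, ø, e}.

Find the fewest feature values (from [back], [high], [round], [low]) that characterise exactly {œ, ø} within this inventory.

[−back, +round]

The class [−back], [+round] has exactly /œ, ø/ as its extension in this inventory. No smaller conjunction from the listed features achieves this: [+round] alone would also admit /u, o, ɒ, ʊ/; [−back] alone would also admit /ɛ, i, ɪ, e/; and checking the remaining single features turns up none with this extension.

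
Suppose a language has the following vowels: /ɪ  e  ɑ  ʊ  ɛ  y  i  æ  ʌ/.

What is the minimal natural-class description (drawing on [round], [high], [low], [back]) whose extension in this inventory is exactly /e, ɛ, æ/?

[-high, -back]

The class [-high], [-back] has exactly /e, ɛ, æ/ as its extension in this inventory. No smaller conjunction from the listed features achieves this: [-back] alone would also admit /ɪ, y, i/; [-high] alone would also admit /ɑ, ʌ/; and checking the remaining single features turns up none with this extension.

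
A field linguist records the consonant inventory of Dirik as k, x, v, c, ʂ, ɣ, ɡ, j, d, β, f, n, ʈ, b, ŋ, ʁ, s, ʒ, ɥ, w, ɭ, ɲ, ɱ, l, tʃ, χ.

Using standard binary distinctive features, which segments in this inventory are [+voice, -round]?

Checking each segment against [+voice], [-round]: /v/ (voiced labiodental fricative), /ɣ/ (voiced velar fricative), /ɡ/ (voiced velar stop), /j/ (palatal glide), /d/ (voiced alveolar stop), /β/ (voiced bilabial fricative), among others, satisfy every feature; every other segment in the inventory fails at least one.

v, ɣ, ɡ, j, d, β, n, b, ŋ, ʁ, ʒ, ɭ, ɲ, ɱ, l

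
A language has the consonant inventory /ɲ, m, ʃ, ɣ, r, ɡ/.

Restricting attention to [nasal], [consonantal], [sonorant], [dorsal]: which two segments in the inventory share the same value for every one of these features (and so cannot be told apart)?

ɣ, ɡ

Both /ɣ/ and /ɡ/ are [−nasal], [+consonantal], [−sonorant], [+dorsal]. Since the list omits [continuant] — which does distinguish the voiced velar fricative from the voiced velar stop — this pair collapses; all other pairs remain distinct.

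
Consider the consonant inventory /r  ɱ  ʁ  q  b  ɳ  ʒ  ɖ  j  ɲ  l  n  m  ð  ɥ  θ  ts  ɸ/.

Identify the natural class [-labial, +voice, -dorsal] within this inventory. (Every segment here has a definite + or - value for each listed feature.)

r, ɳ, ʒ, ɖ, l, n, ð

Eliminate segments failing any feature: /ɱ, b, m, ɥ, ɸ/ are [+labial]; /ʁ, j, ɲ/ are [+dorsal]; /q, θ, ts/ are [-voice]. The remaining /r, ɳ, ʒ, ɖ, l, n, ð/ satisfy [-labial], [+voice], [-dorsal].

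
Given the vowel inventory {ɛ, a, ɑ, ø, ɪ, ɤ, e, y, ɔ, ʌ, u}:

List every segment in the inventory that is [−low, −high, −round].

ɛ, ɤ, e, ʌ

Eliminate segments failing any feature: /a, ɑ/ are [+low]; /ø, ɔ/ are [+round]; /ɪ, y, u/ are [+high]. The remaining /ɛ, ɤ, e, ʌ/ satisfy [−low], [−high], [−round].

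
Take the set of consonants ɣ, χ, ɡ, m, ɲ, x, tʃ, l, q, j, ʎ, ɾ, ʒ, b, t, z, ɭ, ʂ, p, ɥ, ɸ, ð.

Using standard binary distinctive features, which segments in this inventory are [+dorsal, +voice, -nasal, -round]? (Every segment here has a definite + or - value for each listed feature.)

First, the [+dorsal] segments are /ɣ, χ, ɡ, ɲ, x, q, j, ʎ, ɥ/.
Of those, [+voice] gives /ɣ, ɡ, ɲ, j, ʎ, ɥ/.
Within that set, [-nasal] gives /ɣ, ɡ, j, ʎ, ɥ/.
Intersecting with [-round] leaves /ɣ, ɡ, j, ʎ/.

ɣ, ɡ, j, ʎ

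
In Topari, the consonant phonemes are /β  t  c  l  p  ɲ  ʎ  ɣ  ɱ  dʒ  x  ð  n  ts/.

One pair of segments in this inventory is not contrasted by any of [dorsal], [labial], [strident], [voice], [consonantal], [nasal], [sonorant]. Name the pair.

c, x

/c/ (voiceless palatal stop) and /x/ (voiceless velar fricative) are both [+dorsal], [-labial], [-strident], [-voice], [+consonantal], [-nasal], [-sonorant], so none of the listed features separates them. (They do differ in [continuant] and [back], which are not among the given features.) Every other pair in the inventory differs on at least one listed feature.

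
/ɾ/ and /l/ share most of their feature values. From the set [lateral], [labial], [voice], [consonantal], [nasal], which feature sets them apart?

/ɾ/ is the alveolar tap and /l/ is the alveolar lateral approximant. Both are [-labial], [+voice], [+consonantal], [-nasal]. /ɾ/ is [-lateral] while /l/ is [+lateral], so the distinguishing feature is [lateral].

[lateral]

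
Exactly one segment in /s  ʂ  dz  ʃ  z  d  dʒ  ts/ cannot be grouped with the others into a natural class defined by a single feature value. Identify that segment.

d

The remaining segments after removing /d/ share [+strident]; /d/ (voiced alveolar stop) is [-strident]. For every other candidate removal, the leftover set fails to share any single feature value that the removed segment lacks.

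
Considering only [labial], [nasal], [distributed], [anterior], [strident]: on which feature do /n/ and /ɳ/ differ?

[anterior]

/n/ (alveolar nasal) and /ɳ/ (retroflex nasal) agree on [−labial], [+nasal], [−distributed], [−strident]. They differ on [anterior] (/n/ [+], /ɳ/ [−]).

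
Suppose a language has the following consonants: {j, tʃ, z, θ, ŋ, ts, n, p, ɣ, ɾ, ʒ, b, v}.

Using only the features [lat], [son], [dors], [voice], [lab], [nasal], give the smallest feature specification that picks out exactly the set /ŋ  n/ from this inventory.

Every target segment is [+nasal] and no other inventory member is, so one feature is enough.

[+nasal]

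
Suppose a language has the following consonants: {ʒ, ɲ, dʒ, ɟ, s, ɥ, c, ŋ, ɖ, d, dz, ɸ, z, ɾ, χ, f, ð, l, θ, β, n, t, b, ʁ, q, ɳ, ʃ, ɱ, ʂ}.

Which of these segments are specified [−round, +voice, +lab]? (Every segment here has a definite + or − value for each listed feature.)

The [−round] segments are /ʒ, ɲ, dʒ, ɟ, s, c, ŋ, ɖ, d, dz, ɸ, z, ɾ, χ, f, ð, l, θ, β, n, t, b, ʁ, q, ɳ, ʃ, ɱ, ʂ/.
Then [+voice] gives /ʒ, ɲ, dʒ, ɟ, ŋ, ɖ, d, dz, z, ɾ, ð, l, β, n, b, ʁ, ɳ, ɱ/.
Of those, [+labial] leaves /β, b, ɱ/.

β, b, ɱ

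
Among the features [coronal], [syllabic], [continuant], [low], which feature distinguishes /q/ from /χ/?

The two segments share [−coronal], [−syllabic], [−low]. The only feature from the list on which they differ: /q/ is [−continuant] while /χ/ is [+continuant].

[continuant]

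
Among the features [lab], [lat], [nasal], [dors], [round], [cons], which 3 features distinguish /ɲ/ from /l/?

/ɲ/ (palatal nasal) and /l/ (alveolar lateral approximant) agree on [−labial], [−round], [+consonantal]. They differ on [nasal] (/ɲ/ [+], /l/ [−]), [lateral] (/ɲ/ [−], /l/ [+]), [dorsal] (/ɲ/ [+], /l/ [−]).

[nasal], [lateral], [dorsal]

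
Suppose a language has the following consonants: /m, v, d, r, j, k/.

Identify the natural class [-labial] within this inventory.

d, r, j, k

The feature [labial] marks segments articulated with one or both lips. In this inventory /d, r, j, k/ lack that property, so they are [-labial]; /m, v/ are [+labial].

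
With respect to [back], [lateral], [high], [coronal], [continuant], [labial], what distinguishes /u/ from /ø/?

[high], [back]

/u/ is the high back rounded tense vowel and /ø/ is the mid front rounded tense vowel. Both are [−lateral], [−coronal], [+continuant], [+labial]. /u/ is [+high] while /ø/ is [−high]; /u/ is [+back] while /ø/ is [−back], so the distinguishing features are [high], [back].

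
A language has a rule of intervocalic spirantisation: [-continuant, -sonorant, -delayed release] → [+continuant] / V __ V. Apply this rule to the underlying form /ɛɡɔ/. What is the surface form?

[ɛɣɔ]

/ɡ/ satisfies [-continuant, -sonorant, -delayed release] and sits in V __ V. The [+continuant] counterpart of the voiced velar stop is /ɣ/. Other segments in /ɛɡɔ/ either fail the structural description or are not in the environment, so the surface form is [ɛɣɔ].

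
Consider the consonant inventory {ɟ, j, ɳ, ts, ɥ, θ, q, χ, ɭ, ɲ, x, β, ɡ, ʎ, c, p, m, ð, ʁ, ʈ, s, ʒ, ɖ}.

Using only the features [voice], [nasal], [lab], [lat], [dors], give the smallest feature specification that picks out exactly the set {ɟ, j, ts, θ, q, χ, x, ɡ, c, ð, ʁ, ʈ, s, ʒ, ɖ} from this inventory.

[−nasal, −lat, −lab]

The class [−nasal], [−lateral], [−labial] has exactly /ɟ, j, ts, θ, q, χ, x, ɡ, c, ð, ʁ, ʈ, s, ʒ, ɖ/ as its extension in this inventory. No smaller conjunction from the listed features achieves this: [−lateral, −labial] alone would also admit /ɳ, ɲ/; [−nasal, −labial] alone would also admit /ɭ, ʎ/; [−nasal, −lateral] alone would also admit /ɥ, β, p/; and checking the remaining two-feature bundles turns up none with this extension.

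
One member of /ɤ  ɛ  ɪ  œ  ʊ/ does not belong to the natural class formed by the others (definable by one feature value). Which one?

ɤ

/œ, ɛ, ʊ, ɪ/ are all [−tense], but /ɤ/ (mid back unrounded tense vowel) is [+tense]. No other single segment can be removed to leave a set sharing one feature value that the removed segment lacks, so /ɤ/ is the odd one out.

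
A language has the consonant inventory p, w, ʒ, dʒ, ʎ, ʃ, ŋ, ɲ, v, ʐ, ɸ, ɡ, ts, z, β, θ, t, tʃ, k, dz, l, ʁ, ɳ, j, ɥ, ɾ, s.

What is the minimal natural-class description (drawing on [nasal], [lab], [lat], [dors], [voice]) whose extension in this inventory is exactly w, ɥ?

Every target segment is [+labial], [+dorsal]; each remaining inventory member fails at least one of these. Each conjunct is needed — [+dorsal] alone would also admit /ʎ, ŋ, ɲ, ɡ, …/; [+labial] alone would also admit /p, v, ɸ, β/ — and no other single listed feature has exactly this extension, so two is the minimum.

[+lab, +dors]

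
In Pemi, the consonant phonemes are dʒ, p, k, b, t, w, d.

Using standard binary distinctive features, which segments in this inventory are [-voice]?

p, k, t

The feature [voice] marks segments produced with vocal-fold vibration. In this inventory /p, k, t/ lack that property, so they are [-voice]; /dʒ, b, w, d/ are [+voice].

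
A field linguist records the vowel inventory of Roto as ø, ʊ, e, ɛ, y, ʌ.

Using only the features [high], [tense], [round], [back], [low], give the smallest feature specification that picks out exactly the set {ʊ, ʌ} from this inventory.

/ʊ, ʌ/ are exactly the [+back] segments in the inventory, so a single feature suffices.

[+back]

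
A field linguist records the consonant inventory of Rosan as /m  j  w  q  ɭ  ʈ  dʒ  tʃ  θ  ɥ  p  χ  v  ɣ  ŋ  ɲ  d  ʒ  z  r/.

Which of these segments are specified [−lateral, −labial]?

Eliminate segments failing any feature: /m, w, ɥ, p, v/ are [+labial]; /ɭ/ is [+lateral]. The remaining /j, q, ʈ, dʒ, tʃ, θ, χ, ɣ, ŋ, ɲ, d, ʒ, z, r/ satisfy [−lateral], [−labial].

j, q, ʈ, dʒ, tʃ, θ, χ, ɣ, ŋ, ɲ, d, ʒ, z, r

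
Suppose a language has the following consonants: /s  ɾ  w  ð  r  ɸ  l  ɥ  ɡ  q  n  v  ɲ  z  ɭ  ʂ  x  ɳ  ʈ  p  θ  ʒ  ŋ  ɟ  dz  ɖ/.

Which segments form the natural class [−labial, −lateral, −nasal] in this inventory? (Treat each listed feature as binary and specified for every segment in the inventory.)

Eliminate segments failing any feature: /w, ɸ, ɥ, v, p/ are [+labial]; /l, ɭ/ are [+lateral]; /n, ɲ, ɳ, ŋ/ are [+nasal]. The remaining /s, ɾ, ð, r, ɡ, q, z, ʂ, x, ʈ, θ, ʒ, ɟ, dz, ɖ/ satisfy [−labial], [−lateral], [−nasal].

s, ɾ, ð, r, ɡ, q, z, ʂ, x, ʈ, θ, ʒ, ɟ, dz, ɖ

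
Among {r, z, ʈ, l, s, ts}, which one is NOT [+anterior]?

/l, s, r, z, ts/ are all [+anterior]; /ʈ/ (voiceless retroflex stop) is [−anterior].

ʈ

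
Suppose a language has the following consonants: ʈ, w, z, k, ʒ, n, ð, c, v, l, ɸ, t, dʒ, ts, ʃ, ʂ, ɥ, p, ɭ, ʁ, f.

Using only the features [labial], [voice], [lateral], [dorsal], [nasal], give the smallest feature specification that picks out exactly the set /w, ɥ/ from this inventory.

/w, ɥ/ are all [+labial], [+dorsal], and no other segment in the inventory matches both values. Dropping any one of them over-generates: [+dorsal] alone would also admit /k, c, ʁ/; [+labial] alone would also admit /v, ɸ, p, f/. No other single listed feature picks out exactly this set either, so fewer than two features will not do.

[+labial, +dorsal]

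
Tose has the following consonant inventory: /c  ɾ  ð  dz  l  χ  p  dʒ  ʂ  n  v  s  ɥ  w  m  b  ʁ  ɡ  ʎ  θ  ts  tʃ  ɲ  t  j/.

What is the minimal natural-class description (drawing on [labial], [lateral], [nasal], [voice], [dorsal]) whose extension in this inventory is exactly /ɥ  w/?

[+labial, +dorsal]

/ɥ, w/ are all [+labial], [+dorsal], and no other segment in the inventory matches both values. Dropping any one of them over-generates: [+dorsal] alone would also admit /c, χ, ʁ, ɡ, …/; [+labial] alone would also admit /p, v, m, b/. No other single listed feature picks out exactly this set either, so fewer than two features will not do.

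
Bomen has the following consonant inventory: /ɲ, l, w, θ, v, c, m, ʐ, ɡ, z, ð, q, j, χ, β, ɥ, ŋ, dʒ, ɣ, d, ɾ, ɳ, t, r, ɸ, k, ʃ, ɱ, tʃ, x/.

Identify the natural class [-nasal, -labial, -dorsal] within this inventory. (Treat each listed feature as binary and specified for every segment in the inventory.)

l, θ, ʐ, z, ð, dʒ, d, ɾ, t, r, ʃ, tʃ

First, the [-nasal] segments are /l, w, θ, v, c, ʐ, ɡ, z, ð, q, j, χ, β, ɥ, dʒ, ɣ, d, ɾ, t, r, ɸ, k, ʃ, tʃ, x/.
Within that set, [-labial] gives /l, θ, c, ʐ, ɡ, z, ð, q, j, χ, dʒ, ɣ, d, ɾ, t, r, k, ʃ, tʃ, x/.
Among these, [-dorsal] leaves /l, θ, ʐ, z, ð, dʒ, d, ɾ, t, r, ʃ, tʃ/.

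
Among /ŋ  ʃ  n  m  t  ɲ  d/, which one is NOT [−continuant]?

ʃ

Every segment except /ʃ/ is [−continuant]. /ʃ/ (voiceless postalveolar fricative) is [+continuant], so it is the exception.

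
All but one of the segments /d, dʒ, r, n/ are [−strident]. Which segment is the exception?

/n, r, d/ are all [−strident]; /dʒ/ (voiced postalveolar affricate) is [+strident].

dʒ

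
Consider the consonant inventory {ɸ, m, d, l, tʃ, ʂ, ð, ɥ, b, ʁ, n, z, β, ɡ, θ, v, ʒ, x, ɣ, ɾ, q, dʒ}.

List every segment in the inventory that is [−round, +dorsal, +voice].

ʁ, ɡ, ɣ

First, the [−round] segments are /ɸ, m, d, l, tʃ, ʂ, ð, b, ʁ, n, z, β, ɡ, θ, v, ʒ, x, ɣ, ɾ, q, dʒ/.
Among these, [+dorsal] gives /ʁ, ɡ, x, ɣ, q/.
Among these, [+voice] leaves /ʁ, ɡ, ɣ/.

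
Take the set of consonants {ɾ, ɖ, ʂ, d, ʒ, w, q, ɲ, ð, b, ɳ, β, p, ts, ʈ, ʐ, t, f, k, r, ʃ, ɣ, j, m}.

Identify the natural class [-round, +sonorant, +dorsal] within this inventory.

Eliminate segments failing any feature: /ɾ, ɳ, r, m/ are [-dorsal]; /ɖ, ʂ, d, ʒ, q, ð, b, β, p, ts, ʈ, ʐ, t, f, k, ʃ, ɣ/ are [-sonorant]; /w/ is [+round]. The remaining /ɲ, j/ satisfy [-round], [+sonorant], [+dorsal].

ɲ, j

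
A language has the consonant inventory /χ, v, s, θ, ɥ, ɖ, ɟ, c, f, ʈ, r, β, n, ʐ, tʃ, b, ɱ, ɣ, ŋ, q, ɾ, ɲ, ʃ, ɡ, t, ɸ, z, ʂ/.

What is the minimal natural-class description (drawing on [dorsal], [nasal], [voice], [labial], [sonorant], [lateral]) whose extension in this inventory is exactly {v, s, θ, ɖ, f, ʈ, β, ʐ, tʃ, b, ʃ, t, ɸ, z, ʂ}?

Every target segment is [-sonorant], [-dorsal]; each remaining inventory member fails at least one of these. Each conjunct is needed — [-dorsal] alone would also admit /r, n, ɱ, ɾ/; [-sonorant] alone would also admit /χ, ɟ, c, ɣ, …/ — and no other single listed feature has exactly this extension, so two is the minimum.

[-sonorant, -dorsal]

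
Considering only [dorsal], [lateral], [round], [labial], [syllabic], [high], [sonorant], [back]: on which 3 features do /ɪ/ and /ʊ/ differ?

The two segments share [+dorsal], [−lateral], [+syllabic], [+high], [+sonorant]. The only features from the list on which they differ: /ɪ/ is [−labial] while /ʊ/ is [+labial]; /ɪ/ is [−round] while /ʊ/ is [+round]; /ɪ/ is [−back] while /ʊ/ is [+back].

[labial], [round], [back]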